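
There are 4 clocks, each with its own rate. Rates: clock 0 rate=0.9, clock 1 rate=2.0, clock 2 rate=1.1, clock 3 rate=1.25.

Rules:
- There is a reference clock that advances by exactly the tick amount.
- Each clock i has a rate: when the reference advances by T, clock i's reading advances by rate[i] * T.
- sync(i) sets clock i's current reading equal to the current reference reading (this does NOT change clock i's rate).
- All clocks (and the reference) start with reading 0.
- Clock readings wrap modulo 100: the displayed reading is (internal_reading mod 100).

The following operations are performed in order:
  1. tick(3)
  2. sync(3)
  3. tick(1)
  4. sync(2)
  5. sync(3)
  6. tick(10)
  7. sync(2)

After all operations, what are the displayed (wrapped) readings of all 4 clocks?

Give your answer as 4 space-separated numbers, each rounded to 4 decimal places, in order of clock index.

After op 1 tick(3): ref=3.0000 raw=[2.7000 6.0000 3.3000 3.7500]
After op 2 sync(3): ref=3.0000 raw=[2.7000 6.0000 3.3000 3.0000]
After op 3 tick(1): ref=4.0000 raw=[3.6000 8.0000 4.4000 4.2500]
After op 4 sync(2): ref=4.0000 raw=[3.6000 8.0000 4.0000 4.2500]
After op 5 sync(3): ref=4.0000 raw=[3.6000 8.0000 4.0000 4.0000]
After op 6 tick(10): ref=14.0000 raw=[12.6000 28.0000 15.0000 16.5000]
After op 7 sync(2): ref=14.0000 raw=[12.6000 28.0000 14.0000 16.5000]
Wrap final raw readings (mod 100): 12.6000 mod 100 = 12.6000; 28.0000 mod 100 = 28.0000; 14.0000 mod 100 = 14.0000; 16.5000 mod 100 = 16.5000

Answer: 12.6000 28.0000 14.0000 16.5000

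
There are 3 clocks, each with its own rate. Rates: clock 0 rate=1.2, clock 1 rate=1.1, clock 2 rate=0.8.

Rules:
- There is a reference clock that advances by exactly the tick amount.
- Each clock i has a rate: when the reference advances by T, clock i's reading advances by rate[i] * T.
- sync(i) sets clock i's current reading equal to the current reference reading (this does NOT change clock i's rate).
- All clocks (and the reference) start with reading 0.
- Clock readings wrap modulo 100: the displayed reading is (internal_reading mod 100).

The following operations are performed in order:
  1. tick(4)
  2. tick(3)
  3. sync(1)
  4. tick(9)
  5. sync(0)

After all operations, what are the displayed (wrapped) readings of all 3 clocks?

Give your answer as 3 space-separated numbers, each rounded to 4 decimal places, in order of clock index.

Answer: 16.0000 16.9000 12.8000

Derivation:
After op 1 tick(4): ref=4.0000 raw=[4.8000 4.4000 3.2000]
After op 2 tick(3): ref=7.0000 raw=[8.4000 7.7000 5.6000]
After op 3 sync(1): ref=7.0000 raw=[8.4000 7.0000 5.6000]
After op 4 tick(9): ref=16.0000 raw=[19.2000 16.9000 12.8000]
After op 5 sync(0): ref=16.0000 raw=[16.0000 16.9000 12.8000]
Wrap final raw readings (mod 100): 16.0000 mod 100 = 16.0000; 16.9000 mod 100 = 16.9000; 12.8000 mod 100 = 12.8000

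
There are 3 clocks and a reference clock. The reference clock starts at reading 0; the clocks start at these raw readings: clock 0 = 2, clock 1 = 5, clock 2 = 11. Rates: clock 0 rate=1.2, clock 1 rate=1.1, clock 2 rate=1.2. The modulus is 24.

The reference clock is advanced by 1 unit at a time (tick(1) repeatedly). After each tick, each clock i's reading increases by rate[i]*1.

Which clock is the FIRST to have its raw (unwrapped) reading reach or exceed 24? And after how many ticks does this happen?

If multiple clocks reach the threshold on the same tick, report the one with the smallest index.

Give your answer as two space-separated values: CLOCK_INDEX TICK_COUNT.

Answer: 2 11

Derivation:
clock 0: start=2, rate=1.2, needs 24-2 = 22; ticks = ceil(22/1.2) = ceil(18.3333) = 19; reading at tick 19 = 2 + 1.2*19 = 24.8000
clock 1: start=5, rate=1.1, needs 24-5 = 19; ticks = ceil(19/1.1) = ceil(17.2727) = 18; reading at tick 18 = 5 + 1.1*18 = 24.8000
clock 2: start=11, rate=1.2, needs 24-11 = 13; ticks = ceil(13/1.2) = ceil(10.8333) = 11; reading at tick 11 = 11 + 1.2*11 = 24.2000
Minimum tick count = 11; winners = [2]; smallest index = 2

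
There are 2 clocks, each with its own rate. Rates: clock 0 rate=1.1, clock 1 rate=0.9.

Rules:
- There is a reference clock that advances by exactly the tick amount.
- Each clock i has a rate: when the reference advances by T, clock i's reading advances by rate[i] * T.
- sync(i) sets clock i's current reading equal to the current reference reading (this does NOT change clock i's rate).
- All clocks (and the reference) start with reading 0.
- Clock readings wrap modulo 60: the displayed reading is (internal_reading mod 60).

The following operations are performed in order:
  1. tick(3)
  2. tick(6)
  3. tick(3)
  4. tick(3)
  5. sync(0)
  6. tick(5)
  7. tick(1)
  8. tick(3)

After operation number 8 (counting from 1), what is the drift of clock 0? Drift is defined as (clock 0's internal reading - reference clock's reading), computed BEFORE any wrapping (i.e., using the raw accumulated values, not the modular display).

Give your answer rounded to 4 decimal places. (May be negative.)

After op 1 tick(3): ref=3.0000 raw=[3.3000 2.7000]
After op 2 tick(6): ref=9.0000 raw=[9.9000 8.1000]
After op 3 tick(3): ref=12.0000 raw=[13.2000 10.8000]
After op 4 tick(3): ref=15.0000 raw=[16.5000 13.5000]
After op 5 sync(0): ref=15.0000 raw=[15.0000 13.5000]
After op 6 tick(5): ref=20.0000 raw=[20.5000 18.0000]
After op 7 tick(1): ref=21.0000 raw=[21.6000 18.9000]
After op 8 tick(3): ref=24.0000 raw=[24.9000 21.6000]
Drift of clock 0 after op 8: 24.9000 - 24.0000 = 0.9000

Answer: 0.9000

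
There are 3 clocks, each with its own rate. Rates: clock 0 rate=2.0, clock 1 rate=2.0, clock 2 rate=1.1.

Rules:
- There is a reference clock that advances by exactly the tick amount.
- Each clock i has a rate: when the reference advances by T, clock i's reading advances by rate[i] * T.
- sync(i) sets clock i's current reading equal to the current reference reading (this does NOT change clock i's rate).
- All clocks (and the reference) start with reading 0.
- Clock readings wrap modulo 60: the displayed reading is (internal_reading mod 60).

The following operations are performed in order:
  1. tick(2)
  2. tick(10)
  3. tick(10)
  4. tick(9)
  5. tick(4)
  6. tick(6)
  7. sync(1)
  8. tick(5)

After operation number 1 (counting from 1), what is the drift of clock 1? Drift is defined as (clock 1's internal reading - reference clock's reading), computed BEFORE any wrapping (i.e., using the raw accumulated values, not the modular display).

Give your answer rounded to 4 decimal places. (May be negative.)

After op 1 tick(2): ref=2.0000 raw=[4.0000 4.0000 2.2000]
Drift of clock 1 after op 1: 4.0000 - 2.0000 = 2.0000

Answer: 2.0000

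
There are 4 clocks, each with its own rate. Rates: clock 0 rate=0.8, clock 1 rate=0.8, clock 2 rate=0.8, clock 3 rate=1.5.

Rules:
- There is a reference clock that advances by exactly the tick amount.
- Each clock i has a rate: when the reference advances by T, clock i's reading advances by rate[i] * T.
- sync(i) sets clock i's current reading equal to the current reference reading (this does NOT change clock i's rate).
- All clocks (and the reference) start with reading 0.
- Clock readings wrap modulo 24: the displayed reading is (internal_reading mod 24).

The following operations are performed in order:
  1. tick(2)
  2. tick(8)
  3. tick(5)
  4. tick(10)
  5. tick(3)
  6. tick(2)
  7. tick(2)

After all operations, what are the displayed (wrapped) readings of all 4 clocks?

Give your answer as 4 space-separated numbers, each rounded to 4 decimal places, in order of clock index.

Answer: 1.6000 1.6000 1.6000 0.0000

Derivation:
After op 1 tick(2): ref=2.0000 raw=[1.6000 1.6000 1.6000 3.0000]
After op 2 tick(8): ref=10.0000 raw=[8.0000 8.0000 8.0000 15.0000]
After op 3 tick(5): ref=15.0000 raw=[12.0000 12.0000 12.0000 22.5000]
After op 4 tick(10): ref=25.0000 raw=[20.0000 20.0000 20.0000 37.5000]
After op 5 tick(3): ref=28.0000 raw=[22.4000 22.4000 22.4000 42.0000]
After op 6 tick(2): ref=30.0000 raw=[24.0000 24.0000 24.0000 45.0000]
After op 7 tick(2): ref=32.0000 raw=[25.6000 25.6000 25.6000 48.0000]
Wrap final raw readings (mod 24): 25.6000 mod 24 = 1.6000; 25.6000 mod 24 = 1.6000; 25.6000 mod 24 = 1.6000; 48.0000 mod 24 = 0.0000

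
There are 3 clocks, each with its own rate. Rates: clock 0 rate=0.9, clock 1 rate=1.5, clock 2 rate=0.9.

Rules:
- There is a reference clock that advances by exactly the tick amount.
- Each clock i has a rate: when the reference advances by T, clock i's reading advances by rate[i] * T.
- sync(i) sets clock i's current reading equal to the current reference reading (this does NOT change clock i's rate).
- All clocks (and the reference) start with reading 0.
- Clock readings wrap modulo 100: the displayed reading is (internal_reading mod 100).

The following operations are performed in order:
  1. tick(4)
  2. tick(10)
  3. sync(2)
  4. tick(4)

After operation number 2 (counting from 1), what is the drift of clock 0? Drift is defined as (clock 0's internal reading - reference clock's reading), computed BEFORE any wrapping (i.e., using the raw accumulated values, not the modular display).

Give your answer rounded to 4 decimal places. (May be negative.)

Answer: -1.4000

Derivation:
After op 1 tick(4): ref=4.0000 raw=[3.6000 6.0000 3.6000]
After op 2 tick(10): ref=14.0000 raw=[12.6000 21.0000 12.6000]
Drift of clock 0 after op 2: 12.6000 - 14.0000 = -1.4000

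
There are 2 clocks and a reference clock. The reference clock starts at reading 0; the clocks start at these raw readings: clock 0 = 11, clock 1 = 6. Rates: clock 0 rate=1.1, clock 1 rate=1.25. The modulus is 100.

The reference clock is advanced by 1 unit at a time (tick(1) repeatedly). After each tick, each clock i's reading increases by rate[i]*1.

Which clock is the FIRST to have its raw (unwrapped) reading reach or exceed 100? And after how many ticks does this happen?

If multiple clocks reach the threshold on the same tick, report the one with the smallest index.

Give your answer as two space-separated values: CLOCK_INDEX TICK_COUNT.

clock 0: start=11, rate=1.1, needs 100-11 = 89; ticks = ceil(89/1.1) = ceil(80.9091) = 81; reading at tick 81 = 11 + 1.1*81 = 100.1000
clock 1: start=6, rate=1.25, needs 100-6 = 94; ticks = ceil(94/1.25) = ceil(75.2000) = 76; reading at tick 76 = 6 + 1.25*76 = 101.0000
Minimum tick count = 76; winners = [1]; smallest index = 1

Answer: 1 76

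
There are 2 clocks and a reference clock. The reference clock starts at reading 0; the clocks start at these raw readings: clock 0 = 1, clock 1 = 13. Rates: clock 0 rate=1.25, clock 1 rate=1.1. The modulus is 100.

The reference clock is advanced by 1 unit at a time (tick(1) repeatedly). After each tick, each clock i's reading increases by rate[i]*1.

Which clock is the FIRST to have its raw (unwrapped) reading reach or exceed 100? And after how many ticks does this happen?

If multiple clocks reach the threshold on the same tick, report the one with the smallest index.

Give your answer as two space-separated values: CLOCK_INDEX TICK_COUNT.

Answer: 0 80

Derivation:
clock 0: start=1, rate=1.25, needs 100-1 = 99; ticks = ceil(99/1.25) = ceil(79.2000) = 80; reading at tick 80 = 1 + 1.25*80 = 101.0000
clock 1: start=13, rate=1.1, needs 100-13 = 87; ticks = ceil(87/1.1) = ceil(79.0909) = 80; reading at tick 80 = 13 + 1.1*80 = 101.0000
Minimum tick count = 80; winners = [0, 1]; smallest index = 0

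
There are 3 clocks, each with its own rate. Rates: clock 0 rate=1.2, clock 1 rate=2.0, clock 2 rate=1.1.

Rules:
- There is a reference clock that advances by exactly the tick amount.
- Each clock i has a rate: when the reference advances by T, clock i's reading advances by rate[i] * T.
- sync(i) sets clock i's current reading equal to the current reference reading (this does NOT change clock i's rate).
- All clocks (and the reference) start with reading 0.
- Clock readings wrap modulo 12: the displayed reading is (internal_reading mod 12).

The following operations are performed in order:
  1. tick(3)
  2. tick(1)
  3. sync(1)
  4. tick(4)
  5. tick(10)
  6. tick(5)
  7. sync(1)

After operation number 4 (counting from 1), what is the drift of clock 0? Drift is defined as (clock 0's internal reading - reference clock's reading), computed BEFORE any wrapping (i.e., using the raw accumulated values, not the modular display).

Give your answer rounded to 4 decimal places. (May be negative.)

After op 1 tick(3): ref=3.0000 raw=[3.6000 6.0000 3.3000]
After op 2 tick(1): ref=4.0000 raw=[4.8000 8.0000 4.4000]
After op 3 sync(1): ref=4.0000 raw=[4.8000 4.0000 4.4000]
After op 4 tick(4): ref=8.0000 raw=[9.6000 12.0000 8.8000]
Drift of clock 0 after op 4: 9.6000 - 8.0000 = 1.6000

Answer: 1.6000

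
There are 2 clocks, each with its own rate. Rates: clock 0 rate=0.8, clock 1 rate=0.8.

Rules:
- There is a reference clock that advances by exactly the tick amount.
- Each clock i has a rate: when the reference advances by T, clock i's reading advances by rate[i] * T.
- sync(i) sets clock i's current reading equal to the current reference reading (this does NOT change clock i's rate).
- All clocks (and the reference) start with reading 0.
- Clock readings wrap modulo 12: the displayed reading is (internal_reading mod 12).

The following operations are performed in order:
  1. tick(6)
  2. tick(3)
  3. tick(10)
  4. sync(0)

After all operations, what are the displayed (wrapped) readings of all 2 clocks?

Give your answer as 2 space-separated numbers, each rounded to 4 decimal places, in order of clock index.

After op 1 tick(6): ref=6.0000 raw=[4.8000 4.8000]
After op 2 tick(3): ref=9.0000 raw=[7.2000 7.2000]
After op 3 tick(10): ref=19.0000 raw=[15.2000 15.2000]
After op 4 sync(0): ref=19.0000 raw=[19.0000 15.2000]
Wrap final raw readings (mod 12): 19.0000 mod 12 = 7.0000; 15.2000 mod 12 = 3.2000

Answer: 7.0000 3.2000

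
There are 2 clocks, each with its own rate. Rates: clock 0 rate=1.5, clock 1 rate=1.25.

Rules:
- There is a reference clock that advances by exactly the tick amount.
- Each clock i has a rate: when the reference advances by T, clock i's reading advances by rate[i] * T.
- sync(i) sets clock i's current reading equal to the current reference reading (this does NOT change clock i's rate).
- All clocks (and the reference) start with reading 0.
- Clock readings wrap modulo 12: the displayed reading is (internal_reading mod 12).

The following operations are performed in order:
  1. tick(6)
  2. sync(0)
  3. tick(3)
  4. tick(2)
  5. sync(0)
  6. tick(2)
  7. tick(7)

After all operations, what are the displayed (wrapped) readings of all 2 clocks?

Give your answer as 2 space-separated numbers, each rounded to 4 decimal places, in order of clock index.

After op 1 tick(6): ref=6.0000 raw=[9.0000 7.5000]
After op 2 sync(0): ref=6.0000 raw=[6.0000 7.5000]
After op 3 tick(3): ref=9.0000 raw=[10.5000 11.2500]
After op 4 tick(2): ref=11.0000 raw=[13.5000 13.7500]
After op 5 sync(0): ref=11.0000 raw=[11.0000 13.7500]
After op 6 tick(2): ref=13.0000 raw=[14.0000 16.2500]
After op 7 tick(7): ref=20.0000 raw=[24.5000 25.0000]
Wrap final raw readings (mod 12): 24.5000 mod 12 = 0.5000; 25.0000 mod 12 = 1.0000

Answer: 0.5000 1.0000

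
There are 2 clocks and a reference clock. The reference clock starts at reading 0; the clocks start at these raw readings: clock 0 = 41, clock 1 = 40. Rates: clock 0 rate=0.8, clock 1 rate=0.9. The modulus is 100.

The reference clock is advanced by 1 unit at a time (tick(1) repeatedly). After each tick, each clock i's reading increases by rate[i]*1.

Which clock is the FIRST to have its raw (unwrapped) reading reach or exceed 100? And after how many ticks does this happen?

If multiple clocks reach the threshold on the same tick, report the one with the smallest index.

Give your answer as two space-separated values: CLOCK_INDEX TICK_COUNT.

Answer: 1 67

Derivation:
clock 0: start=41, rate=0.8, needs 100-41 = 59; ticks = ceil(59/0.8) = ceil(73.7500) = 74; reading at tick 74 = 41 + 0.8*74 = 100.2000
clock 1: start=40, rate=0.9, needs 100-40 = 60; ticks = ceil(60/0.9) = ceil(66.6667) = 67; reading at tick 67 = 40 + 0.9*67 = 100.3000
Minimum tick count = 67; winners = [1]; smallest index = 1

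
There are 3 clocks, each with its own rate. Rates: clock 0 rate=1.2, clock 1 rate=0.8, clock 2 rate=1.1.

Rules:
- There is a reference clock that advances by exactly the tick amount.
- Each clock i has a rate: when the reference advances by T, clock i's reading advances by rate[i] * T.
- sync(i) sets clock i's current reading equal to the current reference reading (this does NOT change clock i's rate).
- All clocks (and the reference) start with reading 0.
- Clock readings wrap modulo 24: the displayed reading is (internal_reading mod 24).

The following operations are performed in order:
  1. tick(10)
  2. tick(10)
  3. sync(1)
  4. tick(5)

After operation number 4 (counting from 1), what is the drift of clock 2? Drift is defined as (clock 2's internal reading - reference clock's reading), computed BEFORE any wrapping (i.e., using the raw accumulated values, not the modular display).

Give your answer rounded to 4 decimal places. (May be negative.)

Answer: 2.5000

Derivation:
After op 1 tick(10): ref=10.0000 raw=[12.0000 8.0000 11.0000]
After op 2 tick(10): ref=20.0000 raw=[24.0000 16.0000 22.0000]
After op 3 sync(1): ref=20.0000 raw=[24.0000 20.0000 22.0000]
After op 4 tick(5): ref=25.0000 raw=[30.0000 24.0000 27.5000]
Drift of clock 2 after op 4: 27.5000 - 25.0000 = 2.5000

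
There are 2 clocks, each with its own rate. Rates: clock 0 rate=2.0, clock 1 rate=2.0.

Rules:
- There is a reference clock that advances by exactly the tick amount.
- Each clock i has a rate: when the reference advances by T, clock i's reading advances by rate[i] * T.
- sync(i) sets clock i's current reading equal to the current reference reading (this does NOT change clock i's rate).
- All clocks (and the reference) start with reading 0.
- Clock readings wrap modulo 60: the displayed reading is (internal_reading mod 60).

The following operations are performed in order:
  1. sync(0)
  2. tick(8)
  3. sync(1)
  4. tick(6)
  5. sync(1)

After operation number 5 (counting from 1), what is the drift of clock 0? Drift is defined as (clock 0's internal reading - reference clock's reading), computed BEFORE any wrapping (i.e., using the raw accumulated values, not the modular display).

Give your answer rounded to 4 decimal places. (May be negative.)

After op 1 sync(0): ref=0.0000 raw=[0.0000 0.0000]
After op 2 tick(8): ref=8.0000 raw=[16.0000 16.0000]
After op 3 sync(1): ref=8.0000 raw=[16.0000 8.0000]
After op 4 tick(6): ref=14.0000 raw=[28.0000 20.0000]
After op 5 sync(1): ref=14.0000 raw=[28.0000 14.0000]
Drift of clock 0 after op 5: 28.0000 - 14.0000 = 14.0000

Answer: 14.0000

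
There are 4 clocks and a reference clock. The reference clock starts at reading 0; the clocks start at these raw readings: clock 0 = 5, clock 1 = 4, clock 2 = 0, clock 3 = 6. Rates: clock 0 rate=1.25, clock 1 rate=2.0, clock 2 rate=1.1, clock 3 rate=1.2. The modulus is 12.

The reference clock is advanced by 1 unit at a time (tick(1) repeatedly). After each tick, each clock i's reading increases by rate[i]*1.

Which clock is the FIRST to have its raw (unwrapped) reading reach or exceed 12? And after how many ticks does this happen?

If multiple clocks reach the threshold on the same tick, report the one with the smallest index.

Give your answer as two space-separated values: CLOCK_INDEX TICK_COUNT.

Answer: 1 4

Derivation:
clock 0: start=5, rate=1.25, needs 12-5 = 7; ticks = ceil(7/1.25) = ceil(5.6000) = 6; reading at tick 6 = 5 + 1.25*6 = 12.5000
clock 1: start=4, rate=2.0, needs 12-4 = 8; ticks = ceil(8/2.0) = ceil(4.0000) = 4; reading at tick 4 = 4 + 2.0*4 = 12.0000
clock 2: start=0, rate=1.1, needs 12-0 = 12; ticks = ceil(12/1.1) = ceil(10.9091) = 11; reading at tick 11 = 0 + 1.1*11 = 12.1000
clock 3: start=6, rate=1.2, needs 12-6 = 6; ticks = ceil(6/1.2) = ceil(5.0000) = 5; reading at tick 5 = 6 + 1.2*5 = 12.0000
Minimum tick count = 4; winners = [1]; smallest index = 1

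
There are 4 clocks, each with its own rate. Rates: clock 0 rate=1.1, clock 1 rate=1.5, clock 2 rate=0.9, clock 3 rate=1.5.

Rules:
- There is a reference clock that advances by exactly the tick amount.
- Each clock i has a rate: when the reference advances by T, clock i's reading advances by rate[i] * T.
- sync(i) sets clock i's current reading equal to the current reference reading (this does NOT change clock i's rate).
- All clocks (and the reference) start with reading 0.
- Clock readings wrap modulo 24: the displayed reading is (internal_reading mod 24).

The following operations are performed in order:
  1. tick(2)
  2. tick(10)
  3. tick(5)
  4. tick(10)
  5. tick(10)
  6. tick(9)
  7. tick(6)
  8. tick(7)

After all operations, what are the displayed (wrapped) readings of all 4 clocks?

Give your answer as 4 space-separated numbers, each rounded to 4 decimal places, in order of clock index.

After op 1 tick(2): ref=2.0000 raw=[2.2000 3.0000 1.8000 3.0000]
After op 2 tick(10): ref=12.0000 raw=[13.2000 18.0000 10.8000 18.0000]
After op 3 tick(5): ref=17.0000 raw=[18.7000 25.5000 15.3000 25.5000]
After op 4 tick(10): ref=27.0000 raw=[29.7000 40.5000 24.3000 40.5000]
After op 5 tick(10): ref=37.0000 raw=[40.7000 55.5000 33.3000 55.5000]
After op 6 tick(9): ref=46.0000 raw=[50.6000 69.0000 41.4000 69.0000]
After op 7 tick(6): ref=52.0000 raw=[57.2000 78.0000 46.8000 78.0000]
After op 8 tick(7): ref=59.0000 raw=[64.9000 88.5000 53.1000 88.5000]
Wrap final raw readings (mod 24): 64.9000 mod 24 = 16.9000; 88.5000 mod 24 = 16.5000; 53.1000 mod 24 = 5.1000; 88.5000 mod 24 = 16.5000

Answer: 16.9000 16.5000 5.1000 16.5000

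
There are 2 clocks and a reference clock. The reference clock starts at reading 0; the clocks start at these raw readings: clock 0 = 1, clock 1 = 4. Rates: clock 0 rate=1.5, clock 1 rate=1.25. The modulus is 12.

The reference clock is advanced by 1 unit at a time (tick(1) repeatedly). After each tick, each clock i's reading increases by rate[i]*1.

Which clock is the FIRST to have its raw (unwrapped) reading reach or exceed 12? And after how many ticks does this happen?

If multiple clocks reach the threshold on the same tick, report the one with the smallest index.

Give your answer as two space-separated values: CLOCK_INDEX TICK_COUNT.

clock 0: start=1, rate=1.5, needs 12-1 = 11; ticks = ceil(11/1.5) = ceil(7.3333) = 8; reading at tick 8 = 1 + 1.5*8 = 13.0000
clock 1: start=4, rate=1.25, needs 12-4 = 8; ticks = ceil(8/1.25) = ceil(6.4000) = 7; reading at tick 7 = 4 + 1.25*7 = 12.7500
Minimum tick count = 7; winners = [1]; smallest index = 1

Answer: 1 7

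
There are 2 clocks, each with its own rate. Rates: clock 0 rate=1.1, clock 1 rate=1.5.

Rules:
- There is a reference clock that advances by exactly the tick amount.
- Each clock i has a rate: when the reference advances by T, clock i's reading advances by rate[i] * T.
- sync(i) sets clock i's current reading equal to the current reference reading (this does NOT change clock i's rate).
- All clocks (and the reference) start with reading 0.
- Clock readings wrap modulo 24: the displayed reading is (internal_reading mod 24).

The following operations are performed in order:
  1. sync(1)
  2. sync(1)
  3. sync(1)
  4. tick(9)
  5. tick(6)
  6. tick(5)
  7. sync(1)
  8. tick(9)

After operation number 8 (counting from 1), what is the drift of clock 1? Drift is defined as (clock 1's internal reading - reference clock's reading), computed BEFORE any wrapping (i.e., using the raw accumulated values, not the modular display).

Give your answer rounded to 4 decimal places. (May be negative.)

After op 1 sync(1): ref=0.0000 raw=[0.0000 0.0000]
After op 2 sync(1): ref=0.0000 raw=[0.0000 0.0000]
After op 3 sync(1): ref=0.0000 raw=[0.0000 0.0000]
After op 4 tick(9): ref=9.0000 raw=[9.9000 13.5000]
After op 5 tick(6): ref=15.0000 raw=[16.5000 22.5000]
After op 6 tick(5): ref=20.0000 raw=[22.0000 30.0000]
After op 7 sync(1): ref=20.0000 raw=[22.0000 20.0000]
After op 8 tick(9): ref=29.0000 raw=[31.9000 33.5000]
Drift of clock 1 after op 8: 33.5000 - 29.0000 = 4.5000

Answer: 4.5000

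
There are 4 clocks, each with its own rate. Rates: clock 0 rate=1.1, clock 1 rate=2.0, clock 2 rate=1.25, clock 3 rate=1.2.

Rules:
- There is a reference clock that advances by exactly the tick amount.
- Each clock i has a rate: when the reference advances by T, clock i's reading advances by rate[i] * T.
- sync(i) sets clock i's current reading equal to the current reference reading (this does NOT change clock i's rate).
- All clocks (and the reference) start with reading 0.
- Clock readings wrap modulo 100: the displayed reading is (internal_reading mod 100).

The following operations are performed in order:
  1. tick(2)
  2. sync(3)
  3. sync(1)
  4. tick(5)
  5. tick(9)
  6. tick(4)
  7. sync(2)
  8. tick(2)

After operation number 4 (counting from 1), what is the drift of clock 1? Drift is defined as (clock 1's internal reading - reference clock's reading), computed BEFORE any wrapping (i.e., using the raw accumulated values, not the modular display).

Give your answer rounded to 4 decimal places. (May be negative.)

After op 1 tick(2): ref=2.0000 raw=[2.2000 4.0000 2.5000 2.4000]
After op 2 sync(3): ref=2.0000 raw=[2.2000 4.0000 2.5000 2.0000]
After op 3 sync(1): ref=2.0000 raw=[2.2000 2.0000 2.5000 2.0000]
After op 4 tick(5): ref=7.0000 raw=[7.7000 12.0000 8.7500 8.0000]
Drift of clock 1 after op 4: 12.0000 - 7.0000 = 5.0000

Answer: 5.0000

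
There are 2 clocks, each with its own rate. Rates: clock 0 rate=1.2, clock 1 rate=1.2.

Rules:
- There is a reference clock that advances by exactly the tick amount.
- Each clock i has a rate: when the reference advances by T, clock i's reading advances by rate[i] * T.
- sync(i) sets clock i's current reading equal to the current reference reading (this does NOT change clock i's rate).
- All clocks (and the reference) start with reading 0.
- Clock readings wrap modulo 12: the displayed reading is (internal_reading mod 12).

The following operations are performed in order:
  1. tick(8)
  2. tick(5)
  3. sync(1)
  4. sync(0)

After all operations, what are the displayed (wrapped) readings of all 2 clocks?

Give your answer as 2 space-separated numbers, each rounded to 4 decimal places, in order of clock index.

Answer: 1.0000 1.0000

Derivation:
After op 1 tick(8): ref=8.0000 raw=[9.6000 9.6000]
After op 2 tick(5): ref=13.0000 raw=[15.6000 15.6000]
After op 3 sync(1): ref=13.0000 raw=[15.6000 13.0000]
After op 4 sync(0): ref=13.0000 raw=[13.0000 13.0000]
Wrap final raw readings (mod 12): 13.0000 mod 12 = 1.0000; 13.0000 mod 12 = 1.0000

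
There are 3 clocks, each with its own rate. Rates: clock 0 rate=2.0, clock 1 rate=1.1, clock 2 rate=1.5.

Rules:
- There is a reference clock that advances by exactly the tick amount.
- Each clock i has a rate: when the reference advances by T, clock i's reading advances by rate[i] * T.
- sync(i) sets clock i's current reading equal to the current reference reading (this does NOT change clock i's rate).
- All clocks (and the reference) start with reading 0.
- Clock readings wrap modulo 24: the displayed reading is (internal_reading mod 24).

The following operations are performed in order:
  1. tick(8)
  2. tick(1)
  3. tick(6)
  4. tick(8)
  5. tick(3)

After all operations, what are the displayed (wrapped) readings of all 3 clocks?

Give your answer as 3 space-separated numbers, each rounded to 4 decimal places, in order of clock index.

Answer: 4.0000 4.6000 15.0000

Derivation:
After op 1 tick(8): ref=8.0000 raw=[16.0000 8.8000 12.0000]
After op 2 tick(1): ref=9.0000 raw=[18.0000 9.9000 13.5000]
After op 3 tick(6): ref=15.0000 raw=[30.0000 16.5000 22.5000]
After op 4 tick(8): ref=23.0000 raw=[46.0000 25.3000 34.5000]
After op 5 tick(3): ref=26.0000 raw=[52.0000 28.6000 39.0000]
Wrap final raw readings (mod 24): 52.0000 mod 24 = 4.0000; 28.6000 mod 24 = 4.6000; 39.0000 mod 24 = 15.0000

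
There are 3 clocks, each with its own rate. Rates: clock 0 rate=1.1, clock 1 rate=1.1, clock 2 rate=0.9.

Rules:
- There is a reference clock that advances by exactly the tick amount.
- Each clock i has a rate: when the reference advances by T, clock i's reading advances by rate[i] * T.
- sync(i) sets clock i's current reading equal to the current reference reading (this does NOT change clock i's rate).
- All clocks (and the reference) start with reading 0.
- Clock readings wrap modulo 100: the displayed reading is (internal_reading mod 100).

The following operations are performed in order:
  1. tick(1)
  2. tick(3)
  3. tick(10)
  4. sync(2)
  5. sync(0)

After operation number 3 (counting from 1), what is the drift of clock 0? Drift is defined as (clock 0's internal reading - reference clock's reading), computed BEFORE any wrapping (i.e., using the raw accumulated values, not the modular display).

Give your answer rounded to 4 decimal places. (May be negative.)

After op 1 tick(1): ref=1.0000 raw=[1.1000 1.1000 0.9000]
After op 2 tick(3): ref=4.0000 raw=[4.4000 4.4000 3.6000]
After op 3 tick(10): ref=14.0000 raw=[15.4000 15.4000 12.6000]
Drift of clock 0 after op 3: 15.4000 - 14.0000 = 1.4000

Answer: 1.4000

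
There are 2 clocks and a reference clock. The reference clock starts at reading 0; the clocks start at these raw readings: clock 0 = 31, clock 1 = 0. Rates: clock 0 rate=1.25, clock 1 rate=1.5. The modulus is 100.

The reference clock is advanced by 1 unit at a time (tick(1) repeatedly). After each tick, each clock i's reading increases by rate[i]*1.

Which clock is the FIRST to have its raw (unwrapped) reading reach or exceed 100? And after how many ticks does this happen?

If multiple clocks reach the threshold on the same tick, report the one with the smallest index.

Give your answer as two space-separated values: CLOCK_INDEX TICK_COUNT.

clock 0: start=31, rate=1.25, needs 100-31 = 69; ticks = ceil(69/1.25) = ceil(55.2000) = 56; reading at tick 56 = 31 + 1.25*56 = 101.0000
clock 1: start=0, rate=1.5, needs 100-0 = 100; ticks = ceil(100/1.5) = ceil(66.6667) = 67; reading at tick 67 = 0 + 1.5*67 = 100.5000
Minimum tick count = 56; winners = [0]; smallest index = 0

Answer: 0 56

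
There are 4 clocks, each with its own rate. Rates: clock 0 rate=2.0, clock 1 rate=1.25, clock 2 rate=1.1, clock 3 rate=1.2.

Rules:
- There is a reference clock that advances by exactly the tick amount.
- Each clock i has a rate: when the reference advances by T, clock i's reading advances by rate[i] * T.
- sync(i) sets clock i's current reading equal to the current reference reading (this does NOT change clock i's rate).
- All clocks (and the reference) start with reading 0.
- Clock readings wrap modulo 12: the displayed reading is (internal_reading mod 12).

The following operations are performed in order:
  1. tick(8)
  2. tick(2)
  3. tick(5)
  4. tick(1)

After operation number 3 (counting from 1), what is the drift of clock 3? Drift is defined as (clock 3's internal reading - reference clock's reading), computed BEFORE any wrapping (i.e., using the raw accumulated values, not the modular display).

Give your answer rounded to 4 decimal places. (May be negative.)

Answer: 3.0000

Derivation:
After op 1 tick(8): ref=8.0000 raw=[16.0000 10.0000 8.8000 9.6000]
After op 2 tick(2): ref=10.0000 raw=[20.0000 12.5000 11.0000 12.0000]
After op 3 tick(5): ref=15.0000 raw=[30.0000 18.7500 16.5000 18.0000]
Drift of clock 3 after op 3: 18.0000 - 15.0000 = 3.0000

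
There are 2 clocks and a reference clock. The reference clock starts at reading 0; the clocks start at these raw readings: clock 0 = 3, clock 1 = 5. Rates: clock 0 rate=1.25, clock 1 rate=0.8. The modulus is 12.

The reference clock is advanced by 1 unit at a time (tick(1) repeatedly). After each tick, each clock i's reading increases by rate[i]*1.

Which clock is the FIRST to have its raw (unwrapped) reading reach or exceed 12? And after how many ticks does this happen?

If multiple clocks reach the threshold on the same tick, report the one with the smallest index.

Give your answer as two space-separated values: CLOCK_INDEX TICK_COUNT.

Answer: 0 8

Derivation:
clock 0: start=3, rate=1.25, needs 12-3 = 9; ticks = ceil(9/1.25) = ceil(7.2000) = 8; reading at tick 8 = 3 + 1.25*8 = 13.0000
clock 1: start=5, rate=0.8, needs 12-5 = 7; ticks = ceil(7/0.8) = ceil(8.7500) = 9; reading at tick 9 = 5 + 0.8*9 = 12.2000
Minimum tick count = 8; winners = [0]; smallest index = 0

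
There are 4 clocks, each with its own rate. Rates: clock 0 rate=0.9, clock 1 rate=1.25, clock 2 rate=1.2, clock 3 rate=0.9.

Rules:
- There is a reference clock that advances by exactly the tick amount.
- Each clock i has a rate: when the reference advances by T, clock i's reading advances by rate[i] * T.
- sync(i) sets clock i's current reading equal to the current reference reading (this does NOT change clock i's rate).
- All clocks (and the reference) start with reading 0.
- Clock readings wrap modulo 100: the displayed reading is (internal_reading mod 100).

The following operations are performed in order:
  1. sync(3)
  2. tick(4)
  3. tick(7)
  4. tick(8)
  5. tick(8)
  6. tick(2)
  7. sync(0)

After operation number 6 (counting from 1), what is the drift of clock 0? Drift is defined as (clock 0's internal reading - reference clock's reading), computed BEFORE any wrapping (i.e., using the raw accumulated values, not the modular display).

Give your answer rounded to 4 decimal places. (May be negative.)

Answer: -2.9000

Derivation:
After op 1 sync(3): ref=0.0000 raw=[0.0000 0.0000 0.0000 0.0000]
After op 2 tick(4): ref=4.0000 raw=[3.6000 5.0000 4.8000 3.6000]
After op 3 tick(7): ref=11.0000 raw=[9.9000 13.7500 13.2000 9.9000]
After op 4 tick(8): ref=19.0000 raw=[17.1000 23.7500 22.8000 17.1000]
After op 5 tick(8): ref=27.0000 raw=[24.3000 33.7500 32.4000 24.3000]
After op 6 tick(2): ref=29.0000 raw=[26.1000 36.2500 34.8000 26.1000]
Drift of clock 0 after op 6: 26.1000 - 29.0000 = -2.9000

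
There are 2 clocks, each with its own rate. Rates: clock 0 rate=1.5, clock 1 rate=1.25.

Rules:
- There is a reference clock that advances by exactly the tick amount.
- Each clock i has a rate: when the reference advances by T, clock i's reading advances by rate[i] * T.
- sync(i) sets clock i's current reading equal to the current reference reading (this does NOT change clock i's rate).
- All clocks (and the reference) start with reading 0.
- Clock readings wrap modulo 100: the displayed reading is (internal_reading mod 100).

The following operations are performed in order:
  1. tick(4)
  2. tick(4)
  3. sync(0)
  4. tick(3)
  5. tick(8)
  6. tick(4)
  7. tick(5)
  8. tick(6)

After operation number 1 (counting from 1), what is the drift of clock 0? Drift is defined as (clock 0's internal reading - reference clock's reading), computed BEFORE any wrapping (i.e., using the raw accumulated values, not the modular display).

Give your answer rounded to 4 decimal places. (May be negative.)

After op 1 tick(4): ref=4.0000 raw=[6.0000 5.0000]
Drift of clock 0 after op 1: 6.0000 - 4.0000 = 2.0000

Answer: 2.0000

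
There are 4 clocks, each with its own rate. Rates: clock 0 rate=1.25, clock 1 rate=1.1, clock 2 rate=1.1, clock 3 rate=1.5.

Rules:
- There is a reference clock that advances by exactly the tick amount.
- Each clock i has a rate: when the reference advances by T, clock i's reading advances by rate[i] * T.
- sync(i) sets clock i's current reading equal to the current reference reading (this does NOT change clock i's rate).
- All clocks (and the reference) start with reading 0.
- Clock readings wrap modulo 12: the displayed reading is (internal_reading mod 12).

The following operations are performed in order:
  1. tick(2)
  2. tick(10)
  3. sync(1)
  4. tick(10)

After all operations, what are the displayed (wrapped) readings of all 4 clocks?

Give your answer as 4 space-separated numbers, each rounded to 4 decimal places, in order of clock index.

After op 1 tick(2): ref=2.0000 raw=[2.5000 2.2000 2.2000 3.0000]
After op 2 tick(10): ref=12.0000 raw=[15.0000 13.2000 13.2000 18.0000]
After op 3 sync(1): ref=12.0000 raw=[15.0000 12.0000 13.2000 18.0000]
After op 4 tick(10): ref=22.0000 raw=[27.5000 23.0000 24.2000 33.0000]
Wrap final raw readings (mod 12): 27.5000 mod 12 = 3.5000; 23.0000 mod 12 = 11.0000; 24.2000 mod 12 = 0.2000; 33.0000 mod 12 = 9.0000

Answer: 3.5000 11.0000 0.2000 9.0000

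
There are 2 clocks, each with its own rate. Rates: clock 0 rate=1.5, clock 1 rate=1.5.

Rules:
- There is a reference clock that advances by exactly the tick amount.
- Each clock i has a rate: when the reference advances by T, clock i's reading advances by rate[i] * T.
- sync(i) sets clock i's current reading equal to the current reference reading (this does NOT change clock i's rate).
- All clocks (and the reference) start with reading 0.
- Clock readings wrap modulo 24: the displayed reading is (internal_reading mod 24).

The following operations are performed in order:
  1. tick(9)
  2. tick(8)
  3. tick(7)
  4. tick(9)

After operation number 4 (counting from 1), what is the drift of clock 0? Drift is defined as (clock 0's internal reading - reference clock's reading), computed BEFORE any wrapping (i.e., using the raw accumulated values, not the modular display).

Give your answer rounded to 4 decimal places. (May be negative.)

Answer: 16.5000

Derivation:
After op 1 tick(9): ref=9.0000 raw=[13.5000 13.5000]
After op 2 tick(8): ref=17.0000 raw=[25.5000 25.5000]
After op 3 tick(7): ref=24.0000 raw=[36.0000 36.0000]
After op 4 tick(9): ref=33.0000 raw=[49.5000 49.5000]
Drift of clock 0 after op 4: 49.5000 - 33.0000 = 16.5000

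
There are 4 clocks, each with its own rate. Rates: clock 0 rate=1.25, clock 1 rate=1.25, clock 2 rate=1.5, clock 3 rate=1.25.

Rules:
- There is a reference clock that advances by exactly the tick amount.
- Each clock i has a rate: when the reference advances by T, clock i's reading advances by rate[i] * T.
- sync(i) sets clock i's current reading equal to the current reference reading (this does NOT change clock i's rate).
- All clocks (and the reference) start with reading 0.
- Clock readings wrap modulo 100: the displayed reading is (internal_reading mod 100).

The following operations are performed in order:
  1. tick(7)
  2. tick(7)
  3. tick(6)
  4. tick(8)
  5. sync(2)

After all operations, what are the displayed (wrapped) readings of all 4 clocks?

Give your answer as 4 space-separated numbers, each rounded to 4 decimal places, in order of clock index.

Answer: 35.0000 35.0000 28.0000 35.0000

Derivation:
After op 1 tick(7): ref=7.0000 raw=[8.7500 8.7500 10.5000 8.7500]
After op 2 tick(7): ref=14.0000 raw=[17.5000 17.5000 21.0000 17.5000]
After op 3 tick(6): ref=20.0000 raw=[25.0000 25.0000 30.0000 25.0000]
After op 4 tick(8): ref=28.0000 raw=[35.0000 35.0000 42.0000 35.0000]
After op 5 sync(2): ref=28.0000 raw=[35.0000 35.0000 28.0000 35.0000]
Wrap final raw readings (mod 100): 35.0000 mod 100 = 35.0000; 35.0000 mod 100 = 35.0000; 28.0000 mod 100 = 28.0000; 35.0000 mod 100 = 35.0000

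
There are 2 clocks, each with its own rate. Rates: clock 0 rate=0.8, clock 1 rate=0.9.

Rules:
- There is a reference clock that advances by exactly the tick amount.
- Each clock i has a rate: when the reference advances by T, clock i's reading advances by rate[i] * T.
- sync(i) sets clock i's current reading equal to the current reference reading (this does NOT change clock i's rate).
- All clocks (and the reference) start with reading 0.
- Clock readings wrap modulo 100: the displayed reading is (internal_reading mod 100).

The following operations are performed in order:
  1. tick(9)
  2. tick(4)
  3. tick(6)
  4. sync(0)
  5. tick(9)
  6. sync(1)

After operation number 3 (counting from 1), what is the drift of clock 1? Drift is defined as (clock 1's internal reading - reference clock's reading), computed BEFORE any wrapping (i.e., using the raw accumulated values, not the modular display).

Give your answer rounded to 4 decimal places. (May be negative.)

Answer: -1.9000

Derivation:
After op 1 tick(9): ref=9.0000 raw=[7.2000 8.1000]
After op 2 tick(4): ref=13.0000 raw=[10.4000 11.7000]
After op 3 tick(6): ref=19.0000 raw=[15.2000 17.1000]
Drift of clock 1 after op 3: 17.1000 - 19.0000 = -1.9000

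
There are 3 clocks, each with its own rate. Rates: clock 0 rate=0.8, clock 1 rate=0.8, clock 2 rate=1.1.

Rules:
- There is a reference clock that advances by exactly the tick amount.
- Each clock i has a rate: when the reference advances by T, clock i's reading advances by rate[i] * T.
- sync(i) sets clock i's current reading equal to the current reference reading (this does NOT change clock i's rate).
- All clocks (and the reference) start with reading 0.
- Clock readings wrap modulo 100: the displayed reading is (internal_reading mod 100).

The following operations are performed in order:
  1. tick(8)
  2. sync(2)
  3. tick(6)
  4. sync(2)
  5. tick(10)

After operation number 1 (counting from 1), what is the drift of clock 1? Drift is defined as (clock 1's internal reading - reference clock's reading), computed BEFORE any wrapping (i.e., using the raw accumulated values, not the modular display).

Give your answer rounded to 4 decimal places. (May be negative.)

Answer: -1.6000

Derivation:
After op 1 tick(8): ref=8.0000 raw=[6.4000 6.4000 8.8000]
Drift of clock 1 after op 1: 6.4000 - 8.0000 = -1.6000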